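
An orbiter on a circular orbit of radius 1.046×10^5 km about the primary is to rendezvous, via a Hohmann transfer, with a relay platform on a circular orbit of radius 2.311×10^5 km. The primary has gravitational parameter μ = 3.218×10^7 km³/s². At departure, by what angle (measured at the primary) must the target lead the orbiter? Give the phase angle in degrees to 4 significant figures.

Semi-major axis of the transfer orbit: a_t = (1.046×10^5 + 2.311×10^5)/2 = 1.6785×10^5 km.
The half-period of the transfer ellipse is t = π√(a_t³/μ) = 38084 s.
Target angular speed ω₂ = √(μ/r₂³) = 5.1061×10^-5 rad/s.
Angle swept by the target during transfer: ω₂·t = 1.9446 rad = 111.42°.
Arrival is 180° from departure on the ellipse, so φ = 180° − 111.42° = 68.58°.

φ = 68.58°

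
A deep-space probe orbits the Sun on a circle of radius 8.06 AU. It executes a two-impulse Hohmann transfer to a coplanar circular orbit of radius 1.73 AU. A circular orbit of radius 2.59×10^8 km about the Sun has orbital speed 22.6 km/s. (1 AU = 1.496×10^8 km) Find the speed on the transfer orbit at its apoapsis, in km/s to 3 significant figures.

v = 6.23 km/s

From the circular-orbit relation v² = μ/r at r = 2.59×10^8 km: μ = v²r = (22.6)² × 2.59×10^8 = 1.32287×10^11 km³/s².
In km: r₁ = 8.06 × 1.496×10^8 = 1.205776×10^9 km; r₂ = 1.73 × 1.496×10^8 = 2.58808×10^8 km.
Transfer-ellipse semi-major axis a_t = (r₁ + r₂)/2 = (1.205776×10^9 + 2.58808×10^8)/2 = 7.32292×10^8 km.
The apoapsis of the transfer ellipse is at r = 1.205776×10^9 km.
Vis-viva: v = √[μ(2/r − 1/a_t)] = √[1.32287×10^11 × (2/1.205776×10^9 − 1/7.32292×10^8)] = 6.227 km/s.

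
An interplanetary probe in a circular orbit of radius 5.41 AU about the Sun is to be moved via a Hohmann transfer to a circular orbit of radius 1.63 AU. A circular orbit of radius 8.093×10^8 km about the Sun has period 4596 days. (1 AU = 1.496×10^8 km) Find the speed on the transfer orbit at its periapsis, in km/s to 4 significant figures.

v = 28.92 km/s

From Kepler's third law T² = 4π²r³/μ at r = 8.093×10^8 km, T = 4596 days = 4596 × 86400 s = 3.970944×10^8 s: μ = 4π²r³/T² = 1.32709×10^11 km³/s².
In km: r₁ = 5.41 × 1.496×10^8 = 8.09336×10^8 km; r₂ = 1.63 × 1.496×10^8 = 2.43848×10^8 km.
Transfer-ellipse semi-major axis a_t = (r₁ + r₂)/2 = (8.09336×10^8 + 2.43848×10^8)/2 = 5.26592×10^8 km.
The periapsis of the transfer ellipse is at r = 2.43848×10^8 km.
Vis-viva: v = √[μ(2/r − 1/a_t)] = √[1.32709×10^11 × (2/2.43848×10^8 − 1/5.26592×10^8)] = 28.92 km/s.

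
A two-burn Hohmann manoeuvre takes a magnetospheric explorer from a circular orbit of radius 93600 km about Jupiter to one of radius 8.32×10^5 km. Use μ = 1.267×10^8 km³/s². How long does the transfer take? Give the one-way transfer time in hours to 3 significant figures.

t = 24.4 hours

The Hohmann ellipse has a_t = (r₁ + r₂)/2 = 4.628×10^5 km.
By Kepler's third law the transfer-orbit period is T = 2π√(a_t³/μ), so t = T/2 = 87870 s.
Converting: 87870 s ÷ 3600 s/hour = 24.4 hours.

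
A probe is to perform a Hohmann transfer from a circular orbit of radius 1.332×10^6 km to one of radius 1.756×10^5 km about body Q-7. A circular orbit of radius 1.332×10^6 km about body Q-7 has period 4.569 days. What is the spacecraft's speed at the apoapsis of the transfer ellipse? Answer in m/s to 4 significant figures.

v = 10230 m/s

From Kepler's third law T² = 4π²r³/μ at r = 1.332×10^6 km, T = 4.569 days = 4.569 × 86400 s = 3.947616×10^5 s: μ = 4π²r³/T² = 5.98691×10^8 km³/s².
Semi-major axis of the transfer orbit: a_t = (1.332×10^6 + 1.756×10^5)/2 = 7.538×10^5 km.
At apoapsis, r = 1.332×10^6 km.
Applying v² = μ(2/r − 1/a_t): v = 10.23 km/s.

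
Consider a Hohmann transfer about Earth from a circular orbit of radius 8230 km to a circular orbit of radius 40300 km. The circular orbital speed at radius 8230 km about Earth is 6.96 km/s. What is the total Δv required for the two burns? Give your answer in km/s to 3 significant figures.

From the circular-orbit relation v² = μ/r at r = 8230 km: μ = v²r = (6.96)² × 8230 = 3.98674×10^5 km³/s².
The Hohmann ellipse has a_t = (r₁ + r₂)/2 = 24265 km.
At r₁ the circular-orbit speed is v₁ = √(μ/r₁) = 6.9600 km/s.
On the transfer ellipse at r₁, vis-viva equation gives v_p = √[μ(2/r₁ − 1/a_t)] = 8.9696 km/s.
First burn Δv₁ = |v_p − v₁| = 2.0096 km/s.
At r₂, v₂ = √(μ/r₂) = 3.1453 km/s.
Transfer-orbit speed at r₂: v_a = √[μ(2/r₂ − 1/a_t)] = 1.8318 km/s.
Second burn Δv₂ = |v₂ − v_a| = 1.3135 km/s.
Total Δv = Δv₁ + Δv₂ = 3.323 km/s.

Δv = 3.32 km/s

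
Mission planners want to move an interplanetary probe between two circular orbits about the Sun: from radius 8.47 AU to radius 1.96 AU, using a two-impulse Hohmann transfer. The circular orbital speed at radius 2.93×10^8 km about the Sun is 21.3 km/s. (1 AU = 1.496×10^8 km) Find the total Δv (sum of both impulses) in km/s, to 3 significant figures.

From the circular-orbit relation v² = μ/r at r = 2.93×10^8 km: μ = v²r = (21.3)² × 2.93×10^8 = 1.32931×10^11 km³/s².
In km: r₁ = 8.47 × 1.496×10^8 = 1.267112×10^9 km; r₂ = 1.96 × 1.496×10^8 = 2.93216×10^8 km.
Semi-major axis of the transfer orbit: a_t = (1.267112×10^9 + 2.93216×10^8)/2 = 7.80164×10^8 km.
At r₁ the circular-orbit speed is v₁ = √(μ/r₁) = 10.242 km/s.
On the transfer ellipse at r₁, v² = μ(2/r − 1/a) gives v_a = √[μ(2/r₁ − 1/a_t)] = 6.2792 km/s.
First burn Δv₁ = |v_a − v₁| = 3.963 km/s.
At r₂, v₂ = √(μ/r₂) = 21.292 km/s.
Transfer-orbit speed at r₂: v_p = √[μ(2/r₂ − 1/a_t)] = 27.135 km/s.
Second burn Δv₂ = |v₂ − v_p| = 5.843 km/s.
Δv = Δv₁ + Δv₂ = 3.963 + 5.843 = 9.806 km/s.

Δv = 9.81 km/s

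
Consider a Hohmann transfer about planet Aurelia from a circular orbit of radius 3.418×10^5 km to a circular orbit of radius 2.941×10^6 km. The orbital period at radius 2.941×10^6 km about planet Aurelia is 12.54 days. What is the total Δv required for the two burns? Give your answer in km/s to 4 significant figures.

Δv = 26.21 km/s

From Kepler's third law T² = 4π²r³/μ at r = 2.941×10^6 km, T = 12.54 days = 12.54 × 86400 s = 1.083456×10^6 s: μ = 4π²r³/T² = 8.55504×10^8 km³/s².
The Hohmann ellipse has a_t = (r₁ + r₂)/2 = 1.6414×10^6 km.
Circular speed at r₁: v₁ = √(μ/r₁) = √(8.55504×10^8/3.418×10^5) = 50.03 km/s.
On the transfer ellipse at r₁, vis-viva equation gives v_p = √[μ(2/r₁ − 1/a_t)] = 66.97 km/s.
First burn Δv₁ = |v_p − v₁| = 16.94 km/s.
Circular speed at r₂: v₂ = √(μ/r₂) = 17.0555 km/s.
Transfer-orbit speed at r₂: v_a = √[μ(2/r₂ − 1/a_t)] = 7.78292 km/s.
Second burn Δv₂ = |v₂ − v_a| = 9.273 km/s.
Δv = Δv₁ + Δv₂ = 16.94 + 9.273 = 26.21 km/s.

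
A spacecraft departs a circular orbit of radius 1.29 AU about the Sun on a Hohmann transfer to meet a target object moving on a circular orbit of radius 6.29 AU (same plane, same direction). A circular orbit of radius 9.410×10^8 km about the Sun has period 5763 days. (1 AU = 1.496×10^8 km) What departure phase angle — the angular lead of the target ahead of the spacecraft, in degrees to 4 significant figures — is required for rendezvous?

From Kepler's third law T² = 4π²r³/μ at r = 9.410×10^8 km, T = 5763 days = 5763 × 86400 s = 4.979232×10^8 s: μ = 4π²r³/T² = 1.32680×10^11 km³/s².
In km: r₁ = 1.29 × 1.496×10^8 = 1.92984×10^8 km; r₂ = 6.29 × 1.496×10^8 = 9.40984×10^8 km.
Transfer-ellipse semi-major axis a_t = (r₁ + r₂)/2 = (1.92984×10^8 + 9.40984×10^8)/2 = 5.66984×10^8 km.
Transfer time t = π√(a_t³/μ) = 1.1644×10^8 s.
Target angular speed ω₂ = √(μ/r₂³) = 1.2619×10^-8 rad/s.
Angle swept by the target during transfer: ω₂·t = 1.4694 rad = 84.19°.
The spacecraft traverses 180° on the transfer ellipse, so the target must lead by 180° − 84.19° = 95.81°.

φ = 95.81°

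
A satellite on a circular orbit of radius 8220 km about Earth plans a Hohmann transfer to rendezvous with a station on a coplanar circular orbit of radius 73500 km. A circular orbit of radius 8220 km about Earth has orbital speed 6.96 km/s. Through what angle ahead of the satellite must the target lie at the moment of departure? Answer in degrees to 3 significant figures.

φ = 105°

From the circular-orbit relation v² = μ/r at r = 8220 km: μ = v²r = (6.96)² × 8220 = 3.98190×10^5 km³/s².
The Hohmann ellipse has a_t = (r₁ + r₂)/2 = 40860 km.
The half-period of the transfer ellipse is t = π√(a_t³/μ) = 41120 s.
Target angular speed ω₂ = √(μ/r₂³) = 3.1668×10^-5 rad/s.
Angle swept by the target during transfer: ω₂·t = 1.3022 rad = 74.61°.
Arrival is 180° from departure on the ellipse, so φ = 180° − 74.61° = 105°.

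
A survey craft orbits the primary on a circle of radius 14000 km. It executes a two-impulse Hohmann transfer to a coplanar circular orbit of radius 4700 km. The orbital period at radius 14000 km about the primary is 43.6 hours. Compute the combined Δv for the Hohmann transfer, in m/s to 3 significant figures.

Δv = 379 m/s

From Kepler's third law T² = 4π²r³/μ at r = 14000 km, T = 43.6 hours = 43.6 × 3600 s = 1.5696×10^5 s: μ = 4π²r³/T² = 4397.10 km³/s².
Transfer-ellipse semi-major axis a_t = (r₁ + r₂)/2 = (14000 + 4700)/2 = 9350 km.
At r₁ the circular-orbit speed is v₁ = √(μ/r₁) = 0.5604 km/s.
Transfer-orbit speed at r₁ (v² = μ(2/r − 1/a)): v_a = √[μ(2/r₁ − 1/a_t)] = 0.3973 km/s.
First burn Δv₁ = |v_a − v₁| = 0.1631 km/s.
Circular speed at r₂: v₂ = √(μ/r₂) = 0.967239 km/s.
Transfer-orbit speed at r₂: v_p = √[μ(2/r₂ − 1/a_t)] = 1.18357 km/s.
Second burn Δv₂ = |v₂ − v_p| = 0.2163 km/s.
Total Δv = Δv₁ + Δv₂ = 0.3794 km/s.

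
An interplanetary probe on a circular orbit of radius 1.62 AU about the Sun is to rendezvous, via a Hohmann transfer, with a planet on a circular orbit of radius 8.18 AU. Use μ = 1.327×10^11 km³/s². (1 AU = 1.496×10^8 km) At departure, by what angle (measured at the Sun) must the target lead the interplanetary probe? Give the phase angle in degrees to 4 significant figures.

In km: r₁ = 1.62 × 1.496×10^8 = 2.42352×10^8 km; r₂ = 8.18 × 1.496×10^8 = 1.223728×10^9 km.
The Hohmann ellipse has a_t = (r₁ + r₂)/2 = 7.3304×10^8 km.
Transfer time t = π√(a_t³/μ) = 1.7116×10^8 s.
Target angular speed ω₂ = √(μ/r₂³) = 8.5096×10^-9 rad/s.
Angle swept by the target during transfer: ω₂·t = 1.4565 rad = 83.45°.
The interplanetary probe traverses 180° on the transfer ellipse, so the target must lead by 180° − 83.45° = 96.55°.

φ = 96.55°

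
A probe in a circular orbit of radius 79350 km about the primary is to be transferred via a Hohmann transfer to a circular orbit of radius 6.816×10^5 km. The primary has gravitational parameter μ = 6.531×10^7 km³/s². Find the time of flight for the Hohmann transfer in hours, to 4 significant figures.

Transfer-ellipse semi-major axis a_t = (r₁ + r₂)/2 = (79350 + 6.816×10^5)/2 = 3.80475×10^5 km.
By Kepler's third law the transfer-orbit period is T = 2π√(a_t³/μ), so t = T/2 = 91230 s.
Converting: 91230 s ÷ 3600 s/hour = 25.34 hours.

t = 25.34 hours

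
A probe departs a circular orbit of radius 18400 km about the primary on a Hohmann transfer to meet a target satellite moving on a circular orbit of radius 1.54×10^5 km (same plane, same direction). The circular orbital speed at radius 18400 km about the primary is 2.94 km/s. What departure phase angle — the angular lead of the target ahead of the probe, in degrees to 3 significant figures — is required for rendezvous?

From the circular-orbit relation v² = μ/r at r = 18400 km: μ = v²r = (2.94)² × 18400 = 1.59042×10^5 km³/s².
Transfer-ellipse semi-major axis a_t = (r₁ + r₂)/2 = (18400 + 1.540×10^5)/2 = 86200 km.
The half-period of the transfer ellipse is t = π√(a_t³/μ) = 1.9937×10^5 s.
Target angular speed ω₂ = √(μ/r₂³) = 6.5990×10^-6 rad/s.
Angle swept by the target during transfer: ω₂·t = 1.3156 rad = 75.38°.
The probe traverses 180° on the transfer ellipse, so the target must lead by 180° − 75.38° = 105°.

φ = 105°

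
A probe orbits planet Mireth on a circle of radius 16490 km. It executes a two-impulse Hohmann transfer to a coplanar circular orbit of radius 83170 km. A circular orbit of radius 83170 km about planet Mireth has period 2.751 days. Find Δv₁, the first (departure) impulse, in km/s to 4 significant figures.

From Kepler's third law T² = 4π²r³/μ at r = 83170 km, T = 2.751 days = 2.751 × 86400 s = 2.376864×10^5 s: μ = 4π²r³/T² = 4.02023×10^5 km³/s².
Semi-major axis of the transfer orbit: a_t = (16490 + 83170)/2 = 49830 km.
On the circular orbit at r = 16490 km, v_c = √(μ/r) = 4.938 km/s.
Vis-viva on the transfer ellipse at r = 16490 km gives v_t = √[μ(2/r − 1/a_t)] = 6.379 km/s.
Δv₁ = |v_t − v_c| = |6.379 − 4.938| = 1.441 km/s.

Δv₁ = 1.441 km/s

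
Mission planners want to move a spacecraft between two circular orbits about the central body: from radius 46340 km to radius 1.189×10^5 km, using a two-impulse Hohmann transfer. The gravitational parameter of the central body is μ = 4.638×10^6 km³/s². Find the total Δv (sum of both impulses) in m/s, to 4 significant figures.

Δv = 3565 m/s

Semi-major axis of the transfer orbit: a_t = (46340 + 1.189×10^5)/2 = 82620 km.
At r₁ the circular-orbit speed is v₁ = √(μ/r₁) = 10.0043 km/s.
On the transfer ellipse at r₁, vis-viva equation gives v_p = √[μ(2/r₁ − 1/a_t)] = 12.0015 km/s.
First burn Δv₁ = |v_p − v₁| = 1.997 km/s.
Circular speed at r₂: v₂ = √(μ/r₂) = 6.2456 km/s.
Transfer-orbit speed at r₂: v_a = √[μ(2/r₂ − 1/a_t)] = 4.6775 km/s.
Second burn Δv₂ = |v₂ − v_a| = 1.568 km/s.
Δv = Δv₁ + Δv₂ = 1.997 + 1.568 = 3.565 km/s.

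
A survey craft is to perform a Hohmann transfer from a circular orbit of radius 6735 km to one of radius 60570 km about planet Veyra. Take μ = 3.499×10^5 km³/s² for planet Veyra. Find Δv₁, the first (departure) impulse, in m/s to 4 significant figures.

Δv₁ = 2462 m/s

Transfer-ellipse semi-major axis a_t = (r₁ + r₂)/2 = (6735 + 60570)/2 = 33652.5 km.
Circular speed at r = 6735 km: v_c = √(μ/r) = 7.208 km/s.
Transfer-orbit speed at the same r (vis-viva, a = a_t): v_t = √[μ(2/r − 1/a_t)] = 9.670 km/s.
Δv₁ = |v_t − v_c| = |9.670 − 7.208| = 2.462 km/s.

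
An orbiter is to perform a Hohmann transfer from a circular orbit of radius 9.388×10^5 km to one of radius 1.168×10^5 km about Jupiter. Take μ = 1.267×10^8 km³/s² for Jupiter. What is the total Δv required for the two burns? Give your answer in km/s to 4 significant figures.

Semi-major axis of the transfer orbit: a_t = (9.388×10^5 + 1.168×10^5)/2 = 5.278×10^5 km.
Circular speed at r₁: v₁ = √(μ/r₁) = √(1.267×10^8/9.388×10^5) = 11.617 km/s.
Transfer-orbit speed at r₁ (vis-viva equation): v_a = √[μ(2/r₁ − 1/a_t)] = 5.4650 km/s.
First burn Δv₁ = |v_a − v₁| = 6.152 km/s.
Circular speed at r₂: v₂ = √(μ/r₂) = 32.94 km/s.
Transfer-orbit speed at r₂: v_p = √[μ(2/r₂ − 1/a_t)] = 43.93 km/s.
Second burn Δv₂ = |v₂ − v_p| = 10.99 km/s.
Δv = Δv₁ + Δv₂ = 6.152 + 10.99 = 17.14 km/s.

Δv = 17.14 km/s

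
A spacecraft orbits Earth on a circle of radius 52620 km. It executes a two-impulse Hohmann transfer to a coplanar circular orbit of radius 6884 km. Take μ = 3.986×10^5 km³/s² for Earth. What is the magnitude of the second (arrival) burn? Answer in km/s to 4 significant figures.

Semi-major axis of the transfer orbit: a_t = (52620 + 6884)/2 = 29752 km.
On the circular orbit at r = 6884 km, v_c = √(μ/r) = 7.60936 km/s.
Vis-viva on the transfer ellipse at r = 6884 km gives v_t = √[μ(2/r − 1/a_t)] = 10.1197 km/s.
Δv₂ = |v_t − v_c| = |10.1197 − 7.60936| = 2.510 km/s.

Δv₂ = 2.510 km/s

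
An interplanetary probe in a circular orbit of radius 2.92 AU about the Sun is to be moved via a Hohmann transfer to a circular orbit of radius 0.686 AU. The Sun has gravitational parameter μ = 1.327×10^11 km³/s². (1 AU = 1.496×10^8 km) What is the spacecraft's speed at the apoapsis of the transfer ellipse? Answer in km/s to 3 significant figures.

v = 10.8 km/s

In km: r₁ = 2.92 × 1.496×10^8 = 4.36832×10^8 km; r₂ = 0.686 × 1.496×10^8 = 1.026256×10^8 km.
The Hohmann ellipse has a_t = (r₁ + r₂)/2 = 2.697288×10^8 km.
At apoapsis, r = 4.36832×10^8 km.
Vis-viva: v = √[μ(2/r − 1/a_t)] = √[1.327×10^11 × (2/4.36832×10^8 − 1/2.697288×10^8)] = 10.75 km/s.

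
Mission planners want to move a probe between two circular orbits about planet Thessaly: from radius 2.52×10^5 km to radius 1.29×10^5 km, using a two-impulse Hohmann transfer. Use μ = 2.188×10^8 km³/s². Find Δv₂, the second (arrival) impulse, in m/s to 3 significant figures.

Δv₂ = 6180 m/s

Transfer-ellipse semi-major axis a_t = (r₁ + r₂)/2 = (2.520×10^5 + 1.290×10^5)/2 = 1.905×10^5 km.
Circular speed at r = 1.290×10^5 km: v_c = √(μ/r) = 41.184 km/s.
Transfer-orbit speed at the same r (vis-viva, a = a_t): v_t = √[μ(2/r − 1/a_t)] = 47.368 km/s.
Δv₂ = |v_t − v_c| = |47.368 − 41.184| = 6.184 km/s.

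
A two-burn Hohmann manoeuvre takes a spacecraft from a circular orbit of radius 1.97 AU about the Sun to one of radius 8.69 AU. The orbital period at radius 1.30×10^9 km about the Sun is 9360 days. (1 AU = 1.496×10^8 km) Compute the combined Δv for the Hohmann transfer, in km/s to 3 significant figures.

Δv = 9.83 km/s

From Kepler's third law T² = 4π²r³/μ at r = 1.30×10^9 km, T = 9360 days = 9360 × 86400 s = 8.08704×10^8 s: μ = 4π²r³/T² = 1.32620×10^11 km³/s².
In km: r₁ = 1.97 × 1.496×10^8 = 2.94712×10^8 km; r₂ = 8.69 × 1.496×10^8 = 1.300024×10^9 km.
Semi-major axis of the transfer orbit: a_t = (2.94712×10^8 + 1.300024×10^9)/2 = 7.97368×10^8 km.
At r₁ the circular-orbit speed is v₁ = √(μ/r₁) = 21.213 km/s.
Transfer-orbit speed at r₁ (vis-viva): v_p = √[μ(2/r₁ − 1/a_t)] = 27.086 km/s.
First burn Δv₁ = |v_p − v₁| = 5.873 km/s.
At r₂, v₂ = √(μ/r₂) = 10.10 km/s.
Transfer-orbit speed at r₂: v_a = √[μ(2/r₂ − 1/a_t)] = 6.140 km/s.
Second burn Δv₂ = |v₂ − v_a| = 3.960 km/s.
Total Δv = Δv₁ + Δv₂ = 9.833 km/s.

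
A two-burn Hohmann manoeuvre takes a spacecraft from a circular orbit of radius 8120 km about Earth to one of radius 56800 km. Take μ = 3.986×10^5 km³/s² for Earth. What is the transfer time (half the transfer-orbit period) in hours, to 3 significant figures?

t = 8.08 hours

Semi-major axis of the transfer orbit: a_t = (8120 + 56800)/2 = 32460 km.
By Kepler's third law the transfer-orbit period is T = 2π√(a_t³/μ), so t = T/2 = 29100 s.
Converting: 29100 s ÷ 3600 s/hour = 8.08 hours.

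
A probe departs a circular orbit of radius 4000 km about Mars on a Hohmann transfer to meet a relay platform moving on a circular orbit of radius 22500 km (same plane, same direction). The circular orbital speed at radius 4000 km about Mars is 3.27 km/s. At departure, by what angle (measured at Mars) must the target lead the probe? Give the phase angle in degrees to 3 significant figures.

From the circular-orbit relation v² = μ/r at r = 4000 km: μ = v²r = (3.27)² × 4000 = 42771.6 km³/s².
Transfer-ellipse semi-major axis a_t = (r₁ + r₂)/2 = (4000 + 22500)/2 = 13250 km.
Transfer time t = π√(a_t³/μ) = 23168 s.
The target's mean motion on its circular orbit is ω₂ = √(μ/r₂³) = 6.1278×10^-5 rad/s.
Angle swept by the target during transfer: ω₂·t = 1.4197 rad = 81.34°.
The probe traverses 180° on the transfer ellipse, so the target must lead by 180° − 81.34° = 98.7°.

φ = 98.7°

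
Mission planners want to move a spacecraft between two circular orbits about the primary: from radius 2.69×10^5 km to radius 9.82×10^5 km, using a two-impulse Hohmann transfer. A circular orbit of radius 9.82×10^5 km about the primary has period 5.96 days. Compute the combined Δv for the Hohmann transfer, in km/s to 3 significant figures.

Δv = 9.92 km/s

From Kepler's third law T² = 4π²r³/μ at r = 9.82×10^5 km, T = 5.96 days = 5.96 × 86400 s = 5.14944×10^5 s: μ = 4π²r³/T² = 1.40985×10^8 km³/s².
Semi-major axis of the transfer orbit: a_t = (2.690×10^5 + 9.820×10^5)/2 = 6.255×10^5 km.
Circular speed at r₁: v₁ = √(μ/r₁) = √(1.40985×10^8/2.690×10^5) = 22.893435 km/s.
On the transfer ellipse at r₁, vis-viva gives v_p = √[μ(2/r₁ − 1/a_t)] = 28.684880 km/s.
First burn Δv₁ = |v_p − v₁| = 5.7914 km/s.
Circular speed at r₂: v₂ = √(μ/r₂) = 11.9821 km/s.
Transfer-orbit speed at r₂: v_a = √[μ(2/r₂ − 1/a_t)] = 7.85767 km/s.
Second burn Δv₂ = |v₂ − v_a| = 4.1244 km/s.
Total Δv = Δv₁ + Δv₂ = 9.916 km/s.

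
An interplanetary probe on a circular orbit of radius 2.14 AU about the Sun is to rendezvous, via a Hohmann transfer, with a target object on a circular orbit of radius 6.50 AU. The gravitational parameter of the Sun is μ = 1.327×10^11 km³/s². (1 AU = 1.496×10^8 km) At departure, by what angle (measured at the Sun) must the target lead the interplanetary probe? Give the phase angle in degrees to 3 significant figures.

In km: r₁ = 2.14 × 1.496×10^8 = 3.20144×10^8 km; r₂ = 6.50 × 1.496×10^8 = 9.724×10^8 km.
The Hohmann ellipse has a_t = (r₁ + r₂)/2 = 6.46272×10^8 km.
Transfer time t = π√(a_t³/μ) = 1.41689×10^8 s.
Target angular speed ω₂ = √(μ/r₂³) = 1.20135×10^-8 rad/s.
Angle swept by the target during transfer: ω₂·t = 1.7022 rad = 97.53°.
Arrival is 180° from departure on the ellipse, so φ = 180° − 97.53° = 82.5°.

φ = 82.5°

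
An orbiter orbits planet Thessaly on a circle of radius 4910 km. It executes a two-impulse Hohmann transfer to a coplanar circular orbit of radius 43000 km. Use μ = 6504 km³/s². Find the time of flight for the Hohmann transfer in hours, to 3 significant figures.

t = 40.1 hours

Transfer-ellipse semi-major axis a_t = (r₁ + r₂)/2 = (4910 + 43000)/2 = 23955 km.
Half the transfer-orbit period gives t = π√(a_t³/μ) = 1.444×10^5 s.
Converting: 1.444×10^5 s ÷ 3600 s/hour = 40.1 hours.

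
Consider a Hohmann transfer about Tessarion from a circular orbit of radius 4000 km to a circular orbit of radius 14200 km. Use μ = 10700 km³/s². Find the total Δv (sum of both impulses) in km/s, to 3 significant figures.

Transfer-ellipse semi-major axis a_t = (r₁ + r₂)/2 = (4000 + 14200)/2 = 9100 km.
At r₁ the circular-orbit speed is v₁ = √(μ/r₁) = 1.63554 km/s.
On the transfer ellipse at r₁, vis-viva equation gives v_p = √[μ(2/r₁ − 1/a_t)] = 2.04308 km/s.
First burn Δv₁ = |v_p − v₁| = 0.40754 km/s.
Circular speed at r₂: v₂ = √(μ/r₂) = 0.86806 km/s.
Transfer-orbit speed at r₂: v_a = √[μ(2/r₂ − 1/a_t)] = 0.57552 km/s.
Second burn Δv₂ = |v₂ − v_a| = 0.29254 km/s.
Δv = Δv₁ + Δv₂ = 0.40754 + 0.29254 = 0.7001 km/s.

Δv = 0.700 km/s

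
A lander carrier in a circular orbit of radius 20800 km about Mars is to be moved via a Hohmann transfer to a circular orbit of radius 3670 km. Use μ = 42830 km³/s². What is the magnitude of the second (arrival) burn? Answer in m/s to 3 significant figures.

Δv₂ = 1040 m/s

The Hohmann ellipse has a_t = (r₁ + r₂)/2 = 12235 km.
Circular speed at r = 3670 km: v_c = √(μ/r) = 3.416 km/s.
Transfer-orbit speed at the same r (vis-viva, a = a_t): v_t = √[μ(2/r − 1/a_t)] = 4.454 km/s.
Δv₂ = |v_t − v_c| = |4.454 − 3.416| = 1.038 km/s.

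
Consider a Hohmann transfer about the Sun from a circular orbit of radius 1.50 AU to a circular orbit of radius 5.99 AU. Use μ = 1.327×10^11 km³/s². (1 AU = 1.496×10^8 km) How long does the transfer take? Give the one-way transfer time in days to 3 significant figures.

t = 1320 days

In km: r₁ = 1.50 × 1.496×10^8 = 2.244×10^8 km; r₂ = 5.99 × 1.496×10^8 = 8.96104×10^8 km.
Transfer-ellipse semi-major axis a_t = (r₁ + r₂)/2 = (2.244×10^8 + 8.96104×10^8)/2 = 5.60252×10^8 km.
By Kepler's third law the transfer-orbit period is T = 2π√(a_t³/μ), so t = T/2 = 1.144×10^8 s.
Converting: 1.144×10^8 s ÷ 86400 s/day = 1320 days.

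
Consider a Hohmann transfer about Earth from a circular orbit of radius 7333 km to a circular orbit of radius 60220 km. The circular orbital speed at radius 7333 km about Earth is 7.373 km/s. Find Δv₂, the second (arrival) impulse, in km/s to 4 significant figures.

From the circular-orbit relation v² = μ/r at r = 7333 km: μ = v²r = (7.373)² × 7333 = 3.98630×10^5 km³/s².
Semi-major axis of the transfer orbit: a_t = (7333 + 60220)/2 = 33776.5 km.
Circular speed at r = 60220 km: v_c = √(μ/r) = 2.573 km/s.
Vis-viva on the transfer ellipse at r = 60220 km gives v_t = √[μ(2/r − 1/a_t)] = 1.199 km/s.
Δv₂ = |v_t − v_c| = |1.199 − 2.573| = 1.374 km/s.

Δv₂ = 1.374 km/s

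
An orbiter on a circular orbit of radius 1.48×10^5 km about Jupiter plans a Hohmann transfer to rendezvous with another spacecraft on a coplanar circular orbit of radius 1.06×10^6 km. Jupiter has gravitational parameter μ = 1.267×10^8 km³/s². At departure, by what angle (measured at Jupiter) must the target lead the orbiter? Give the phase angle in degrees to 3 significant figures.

φ = 103°

Transfer-ellipse semi-major axis a_t = (r₁ + r₂)/2 = (1.480×10^5 + 1.060×10^6)/2 = 6.040×10^5 km.
Transfer time t = π√(a_t³/μ) = 1.31014×10^5 s.
Target angular speed ω₂ = √(μ/r₂³) = 1.03141×10^-5 rad/s.
Angle swept by the target during transfer: ω₂·t = 1.3513 rad = 77.42°.
The orbiter traverses 180° on the transfer ellipse, so the target must lead by 180° − 77.42° = 103°.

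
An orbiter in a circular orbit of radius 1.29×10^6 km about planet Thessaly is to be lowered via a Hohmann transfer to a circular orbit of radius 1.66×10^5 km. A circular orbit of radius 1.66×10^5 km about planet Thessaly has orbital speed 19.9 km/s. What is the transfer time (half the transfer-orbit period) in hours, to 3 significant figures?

From the circular-orbit relation v² = μ/r at r = 1.66×10^5 km: μ = v²r = (19.9)² × 1.66×10^5 = 6.57377×10^7 km³/s².
Semi-major axis of the transfer orbit: a_t = (1.290×10^6 + 1.660×10^5)/2 = 7.280×10^5 km.
By Kepler's third law the transfer-orbit period is T = 2π√(a_t³/μ), so t = T/2 = 2.407×10^5 s.
Converting: 2.407×10^5 s ÷ 3600 s/hour = 66.9 hours.

t = 66.9 hours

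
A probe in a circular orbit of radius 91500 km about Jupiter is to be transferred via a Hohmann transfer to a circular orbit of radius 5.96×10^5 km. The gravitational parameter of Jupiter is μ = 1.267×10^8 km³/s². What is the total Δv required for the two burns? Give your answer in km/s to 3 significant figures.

The Hohmann ellipse has a_t = (r₁ + r₂)/2 = 3.4375×10^5 km.
At r₁ the circular-orbit speed is v₁ = √(μ/r₁) = 37.21155 km/s.
On the transfer ellipse at r₁, vis-viva gives v_p = √[μ(2/r₁ − 1/a_t)] = 48.99813 km/s.
First burn Δv₁ = |v_p − v₁| = 11.787 km/s.
At r₂, v₂ = √(μ/r₂) = 14.5803 km/s.
Transfer-orbit speed at r₂: v_a = √[μ(2/r₂ − 1/a_t)] = 7.52236 km/s.
Second burn Δv₂ = |v₂ − v_a| = 7.0579 km/s.
Δv = Δv₁ + Δv₂ = 11.787 + 7.0579 = 18.84 km/s.

Δv = 18.8 km/s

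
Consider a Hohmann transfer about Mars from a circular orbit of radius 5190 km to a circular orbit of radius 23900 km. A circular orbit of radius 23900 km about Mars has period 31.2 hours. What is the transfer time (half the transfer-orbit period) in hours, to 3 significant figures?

t = 7.41 hours

From Kepler's third law T² = 4π²r³/μ at r = 23900 km, T = 31.2 hours = 31.2 × 3600 s = 1.1232×10^5 s: μ = 4π²r³/T² = 42720.8 km³/s².
Transfer-ellipse semi-major axis a_t = (r₁ + r₂)/2 = (5190 + 23900)/2 = 14545 km.
By Kepler's third law the transfer-orbit period is T = 2π√(a_t³/μ), so t = T/2 = 26660 s.
Converting: 26660 s ÷ 3600 s/hour = 7.41 hours.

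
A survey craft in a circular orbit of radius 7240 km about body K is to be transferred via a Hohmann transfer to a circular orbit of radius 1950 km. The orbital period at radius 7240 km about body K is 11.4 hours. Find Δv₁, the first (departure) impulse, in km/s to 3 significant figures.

Δv₁ = 0.386 km/s

From Kepler's third law T² = 4π²r³/μ at r = 7240 km, T = 11.4 hours = 11.4 × 3600 s = 41040 s: μ = 4π²r³/T² = 8895.30 km³/s².
Transfer-ellipse semi-major axis a_t = (r₁ + r₂)/2 = (7240 + 1950)/2 = 4595 km.
On the circular orbit at r = 7240 km, v_c = √(μ/r) = 1.10844 km/s.
Vis-viva on the transfer ellipse at r = 7240 km gives v_t = √[μ(2/r − 1/a_t)] = 0.722081 km/s.
Δv₁ = |v_t − v_c| = |0.722081 − 1.10844| = 0.3864 km/s.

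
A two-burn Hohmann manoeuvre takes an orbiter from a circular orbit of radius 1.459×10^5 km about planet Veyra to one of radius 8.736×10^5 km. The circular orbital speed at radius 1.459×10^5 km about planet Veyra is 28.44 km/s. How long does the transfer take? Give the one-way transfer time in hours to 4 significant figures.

t = 29.24 hours

From the circular-orbit relation v² = μ/r at r = 1.459×10^5 km: μ = v²r = (28.44)² × 1.459×10^5 = 1.18009×10^8 km³/s².
The Hohmann ellipse has a_t = (r₁ + r₂)/2 = 5.0975×10^5 km.
By Kepler's third law the transfer-orbit period is T = 2π√(a_t³/μ), so t = T/2 = 1.0525×10^5 s.
Converting: 1.0525×10^5 s ÷ 3600 s/hour = 29.24 hours.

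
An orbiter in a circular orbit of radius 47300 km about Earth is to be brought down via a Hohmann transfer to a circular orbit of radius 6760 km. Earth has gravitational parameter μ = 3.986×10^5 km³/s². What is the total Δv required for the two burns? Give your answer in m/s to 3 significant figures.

Δv = 3930 m/s

Semi-major axis of the transfer orbit: a_t = (47300 + 6760)/2 = 27030 km.
At r₁ the circular-orbit speed is v₁ = √(μ/r₁) = 2.903 km/s.
Transfer-orbit speed at r₁ (vis-viva): v_a = √[μ(2/r₁ − 1/a_t)] = 1.452 km/s.
First burn Δv₁ = |v_a − v₁| = 1.451 km/s.
Circular speed at r₂: v₂ = √(μ/r₂) = 7.6788 km/s.
Transfer-orbit speed at r₂: v_p = √[μ(2/r₂ − 1/a_t)] = 10.158 km/s.
Second burn Δv₂ = |v₂ − v_p| = 2.479 km/s.
Δv = Δv₁ + Δv₂ = 1.451 + 2.479 = 3.930 km/s.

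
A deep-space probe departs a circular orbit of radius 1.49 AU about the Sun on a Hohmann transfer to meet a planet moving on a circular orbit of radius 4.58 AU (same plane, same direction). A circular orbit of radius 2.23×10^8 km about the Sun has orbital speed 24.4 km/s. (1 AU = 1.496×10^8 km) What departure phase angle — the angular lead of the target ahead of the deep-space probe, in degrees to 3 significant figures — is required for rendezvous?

From the circular-orbit relation v² = μ/r at r = 2.23×10^8 km: μ = v²r = (24.4)² × 2.23×10^8 = 1.32765×10^11 km³/s².
In km: r₁ = 1.49 × 1.496×10^8 = 2.22904×10^8 km; r₂ = 4.58 × 1.496×10^8 = 6.85168×10^8 km.
Semi-major axis of the transfer orbit: a_t = (2.22904×10^8 + 6.85168×10^8)/2 = 4.54036×10^8 km.
The half-period of the transfer ellipse is t = π√(a_t³/μ) = 8.3415×10^7 s.
The target's mean motion on its circular orbit is ω₂ = √(μ/r₂³) = 2.0316×10^-8 rad/s.
Angle swept by the target during transfer: ω₂·t = 1.6947 rad = 97.10°.
Arrival is 180° from departure on the ellipse, so φ = 180° − 97.10° = 82.9°.

φ = 82.9°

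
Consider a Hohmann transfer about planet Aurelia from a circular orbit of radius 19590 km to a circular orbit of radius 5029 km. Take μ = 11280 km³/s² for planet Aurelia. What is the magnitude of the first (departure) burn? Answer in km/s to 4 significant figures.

Semi-major axis of the transfer orbit: a_t = (19590 + 5029)/2 = 12309.5 km.
Circular speed at r = 19590 km: v_c = √(μ/r) = 0.7588 km/s.
Transfer-orbit speed at the same r (vis-viva, a = a_t): v_t = √[μ(2/r − 1/a_t)] = 0.4850 km/s.
Δv₁ = |v_t − v_c| = |0.4850 − 0.7588| = 0.2738 km/s.

Δv₁ = 0.2738 km/s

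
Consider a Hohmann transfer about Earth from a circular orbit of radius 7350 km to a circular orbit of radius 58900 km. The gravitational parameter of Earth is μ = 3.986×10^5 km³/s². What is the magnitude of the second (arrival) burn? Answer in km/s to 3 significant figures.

Δv₂ = 1.38 km/s

Transfer-ellipse semi-major axis a_t = (r₁ + r₂)/2 = (7350 + 58900)/2 = 33125 km.
Circular speed at r = 58900 km: v_c = √(μ/r) = 2.601 km/s.
Vis-viva on the transfer ellipse at r = 58900 km gives v_t = √[μ(2/r − 1/a_t)] = 1.225 km/s.
Δv₂ = |v_t − v_c| = |1.225 − 2.601| = 1.376 km/s.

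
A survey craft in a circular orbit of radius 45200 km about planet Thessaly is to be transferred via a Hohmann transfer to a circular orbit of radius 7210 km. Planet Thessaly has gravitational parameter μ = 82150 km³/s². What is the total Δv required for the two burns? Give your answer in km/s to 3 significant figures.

Δv = 1.70 km/s

Transfer-ellipse semi-major axis a_t = (r₁ + r₂)/2 = (45200 + 7210)/2 = 26205 km.
Circular speed at r₁: v₁ = √(μ/r₁) = √(82150/45200) = 1.34814 km/s.
On the transfer ellipse at r₁, vis-viva equation gives v_a = √[μ(2/r₁ − 1/a_t)] = 0.707148 km/s.
First burn Δv₁ = |v_a − v₁| = 0.6410 km/s.
At r₂, v₂ = √(μ/r₂) = 3.375 km/s.
Transfer-orbit speed at r₂: v_p = √[μ(2/r₂ − 1/a_t)] = 4.433 km/s.
Second burn Δv₂ = |v₂ − v_p| = 1.058 km/s.
Total Δv = Δv₁ + Δv₂ = 1.699 km/s.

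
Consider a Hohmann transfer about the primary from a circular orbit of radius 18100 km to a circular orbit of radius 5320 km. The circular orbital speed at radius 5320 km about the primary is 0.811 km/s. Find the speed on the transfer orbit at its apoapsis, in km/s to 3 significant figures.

From the circular-orbit relation v² = μ/r at r = 5320 km: μ = v²r = (0.811)² × 5320 = 3499.08 km³/s².
Semi-major axis of the transfer orbit: a_t = (18100 + 5320)/2 = 11710 km.
At apoapsis, r = 18100 km.
Vis-viva: v = √[μ(2/r − 1/a_t)] = √[3499.08 × (2/18100 − 1/11710)] = 0.2964 km/s.

v = 0.296 km/s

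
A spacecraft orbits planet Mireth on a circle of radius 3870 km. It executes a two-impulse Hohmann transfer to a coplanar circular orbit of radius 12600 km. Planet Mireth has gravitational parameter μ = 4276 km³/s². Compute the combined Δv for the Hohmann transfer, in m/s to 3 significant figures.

Transfer-ellipse semi-major axis a_t = (r₁ + r₂)/2 = (3870 + 12600)/2 = 8235 km.
At r₁ the circular-orbit speed is v₁ = √(μ/r₁) = 1.0511 km/s.
On the transfer ellipse at r₁, v² = μ(2/r − 1/a) gives v_p = √[μ(2/r₁ − 1/a_t)] = 1.3002 km/s.
First burn Δv₁ = |v_p − v₁| = 0.2491 km/s.
Circular speed at r₂: v₂ = √(μ/r₂) = 0.5826 km/s.
Transfer-orbit speed at r₂: v_a = √[μ(2/r₂ − 1/a_t)] = 0.3994 km/s.
Second burn Δv₂ = |v₂ − v_a| = 0.1832 km/s.
Total Δv = Δv₁ + Δv₂ = 0.4323 km/s.

Δv = 432 m/s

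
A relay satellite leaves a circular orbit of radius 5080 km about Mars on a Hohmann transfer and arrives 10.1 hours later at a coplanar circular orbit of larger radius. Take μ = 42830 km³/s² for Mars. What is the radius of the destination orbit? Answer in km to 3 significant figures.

r₂ = 30700 km

Transfer time t = 10.1 hours = 36360 s, and t = π√(a_t³/μ).
So a_t = (μ t²/π²)^(1/3) = (42830 × (36360)² / π²)^(1/3) = 17902 km.
Since a_t = (r₁ + r₂)/2, r₂ = 2a_t − r₁ = 2×17902 − 5080 = 30724 km.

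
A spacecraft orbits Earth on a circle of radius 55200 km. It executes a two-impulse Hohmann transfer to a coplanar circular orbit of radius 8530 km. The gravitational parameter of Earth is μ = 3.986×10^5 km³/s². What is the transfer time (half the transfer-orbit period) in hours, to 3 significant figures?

Semi-major axis of the transfer orbit: a_t = (55200 + 8530)/2 = 31865 km.
Half the transfer-orbit period gives t = π√(a_t³/μ) = 28300 s.
Converting: 28300 s ÷ 3600 s/hour = 7.86 hours.

t = 7.86 hours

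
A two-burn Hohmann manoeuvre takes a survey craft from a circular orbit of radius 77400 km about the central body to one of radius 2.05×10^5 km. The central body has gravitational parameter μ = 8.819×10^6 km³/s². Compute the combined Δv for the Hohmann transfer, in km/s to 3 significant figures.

Semi-major axis of the transfer orbit: a_t = (77400 + 2.050×10^5)/2 = 1.412×10^5 km.
Circular speed at r₁: v₁ = √(μ/r₁) = √(8.819×10^6/77400) = 10.6743 km/s.
Transfer-orbit speed at r₁ (v² = μ(2/r − 1/a)): v_p = √[μ(2/r₁ − 1/a_t)] = 12.8617 km/s.
First burn Δv₁ = |v_p − v₁| = 2.187 km/s.
Circular speed at r₂: v₂ = √(μ/r₂) = 6.559 km/s.
Transfer-orbit speed at r₂: v_a = √[μ(2/r₂ − 1/a_t)] = 4.856 km/s.
Second burn Δv₂ = |v₂ − v_a| = 1.703 km/s.
Δv = Δv₁ + Δv₂ = 2.187 + 1.703 = 3.890 km/s.

Δv = 3.89 km/s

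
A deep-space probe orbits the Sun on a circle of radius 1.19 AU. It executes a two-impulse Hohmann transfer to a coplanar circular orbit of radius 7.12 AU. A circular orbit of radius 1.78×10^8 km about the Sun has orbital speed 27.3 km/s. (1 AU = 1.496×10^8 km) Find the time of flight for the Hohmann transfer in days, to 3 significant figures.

From the circular-orbit relation v² = μ/r at r = 1.78×10^8 km: μ = v²r = (27.3)² × 1.78×10^8 = 1.32662×10^11 km³/s².
In km: r₁ = 1.19 × 1.496×10^8 = 1.78024×10^8 km; r₂ = 7.12 × 1.496×10^8 = 1.065152×10^9 km.
Semi-major axis of the transfer orbit: a_t = (1.78024×10^8 + 1.065152×10^9)/2 = 6.21588×10^8 km.
Half the transfer-orbit period gives t = π√(a_t³/μ) = 1.337×10^8 s.
Converting: 1.337×10^8 s ÷ 86400 s/day = 1550 days.

t = 1550 days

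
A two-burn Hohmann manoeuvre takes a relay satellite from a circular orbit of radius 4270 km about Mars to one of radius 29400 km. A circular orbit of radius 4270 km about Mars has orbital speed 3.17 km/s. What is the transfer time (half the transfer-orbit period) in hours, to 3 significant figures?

t = 9.20 hours

From the circular-orbit relation v² = μ/r at r = 4270 km: μ = v²r = (3.17)² × 4270 = 42908.8 km³/s².
Semi-major axis of the transfer orbit: a_t = (4270 + 29400)/2 = 16835 km.
Half the transfer-orbit period gives t = π√(a_t³/μ) = 33130 s.
Converting: 33130 s ÷ 3600 s/hour = 9.20 hours.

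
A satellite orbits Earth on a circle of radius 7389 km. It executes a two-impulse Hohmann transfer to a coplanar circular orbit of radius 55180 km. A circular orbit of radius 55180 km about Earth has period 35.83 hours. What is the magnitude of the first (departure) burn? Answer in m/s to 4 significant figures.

From Kepler's third law T² = 4π²r³/μ at r = 55180 km, T = 35.83 hours = 35.83 × 3600 s = 1.28988×10^5 s: μ = 4π²r³/T² = 3.98663×10^5 km³/s².
Transfer-ellipse semi-major axis a_t = (r₁ + r₂)/2 = (7389 + 55180)/2 = 31284.5 km.
Circular speed at r = 7389 km: v_c = √(μ/r) = 7.345 km/s.
Transfer-orbit speed at the same r (vis-viva, a = a_t): v_t = √[μ(2/r − 1/a_t)] = 9.755 km/s.
Δv₁ = |v_t − v_c| = |9.755 − 7.345| = 2.410 km/s.

Δv₁ = 2410 m/s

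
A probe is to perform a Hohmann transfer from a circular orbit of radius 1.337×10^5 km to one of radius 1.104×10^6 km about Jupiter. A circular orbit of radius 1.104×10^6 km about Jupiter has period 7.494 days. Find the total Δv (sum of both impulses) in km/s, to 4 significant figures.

Δv = 16.07 km/s

From Kepler's third law T² = 4π²r³/μ at r = 1.104×10^6 km, T = 7.494 days = 7.494 × 86400 s = 6.474816×10^5 s: μ = 4π²r³/T² = 1.26710×10^8 km³/s².
Transfer-ellipse semi-major axis a_t = (r₁ + r₂)/2 = (1.337×10^5 + 1.104×10^6)/2 = 6.1885×10^5 km.
At r₁ the circular-orbit speed is v₁ = √(μ/r₁) = 30.785 km/s.
On the transfer ellipse at r₁, vis-viva equation gives v_p = √[μ(2/r₁ − 1/a_t)] = 41.118 km/s.
First burn Δv₁ = |v_p − v₁| = 10.333 km/s.
At r₂, v₂ = √(μ/r₂) = 10.7133 km/s.
Transfer-orbit speed at r₂: v_a = √[μ(2/r₂ − 1/a_t)] = 4.97960 km/s.
Second burn Δv₂ = |v₂ − v_a| = 5.7337 km/s.
Total Δv = Δv₁ + Δv₂ = 16.07 km/s.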